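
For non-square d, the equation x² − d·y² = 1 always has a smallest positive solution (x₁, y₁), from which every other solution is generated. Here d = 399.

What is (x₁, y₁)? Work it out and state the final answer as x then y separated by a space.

20 1

[19; 1,38] for √399; ℓ=2 ⇒ convergent index 1
k=0  a_k=19  p_k/q_k = 19/1
k=1  a_k=1  p_k/q_k = 20/1
(x₁, y₁) = (20, 1);  20² − 399·1² = 1 ✓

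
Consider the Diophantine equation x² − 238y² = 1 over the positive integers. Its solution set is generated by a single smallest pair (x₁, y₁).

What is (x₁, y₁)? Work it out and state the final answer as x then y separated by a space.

11663 756

d=238: √d = [15; 2,2,1,14,1,2,2,30] (ℓ=8, even), read p_7/q_7
i=0: a=15 ⇒ p=15, q=1
i=1: a=2 ⇒ p=31, q=2
i=2: a=2 ⇒ p=77, q=5
i=3: a=1 ⇒ p=108, q=7
i=4: a=14 ⇒ p=1589, q=103
i=5: a=1 ⇒ p=1697, q=110
i=6: a=2 ⇒ p=4983, q=323
i=7: a=2 ⇒ p=11663, q=756
→ (11663, 756).  Check: 11663²=136025569, 238·756²=136025568, difference 1.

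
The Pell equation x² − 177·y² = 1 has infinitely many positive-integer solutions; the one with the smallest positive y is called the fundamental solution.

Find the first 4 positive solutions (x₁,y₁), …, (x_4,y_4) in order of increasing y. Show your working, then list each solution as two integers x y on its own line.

√177 → a₀=13, period (3,3,2,8,2,3,3,26); ℓ=8 even so k=7
k=0  a_k=13  p_k/q_k = 13/1
k=1  a_k=3  p_k/q_k = 40/3
k=2  a_k=3  p_k/q_k = 133/10
k=3  a_k=2  p_k/q_k = 306/23
…
k=5  a_k=2  p_k/q_k = 5468/411
k=6  a_k=3  p_k/q_k = 18985/1427
k=7  a_k=3  p_k/q_k = 62423/4692
(x₁, y₁) = (62423, 4692);  62423² − 177·4692² = 1 ✓
n=2: (62423,4692)∘(62423,4692) = (62423·62423+177·4692·4692, 62423·4692+4692·62423) = (7793261857,585777432)
n=3: (7793261857,585777432)∘(62423,4692) = (62423·7793261857+177·4692·585777432, 62423·585777432+4692·7793261857) = (972957569736599,73131969270780)
n=4: (972957569736599,73131969270780)∘(62423,4692) = (62423·972957569736599+177·4692·73131969270780, 62423·73131969270780+4692·972957569736599) = (121469860743542176897,9130233834994022448)

62423 4692
7793261857 585777432
972957569736599 73131969270780
121469860743542176897 9130233834994022448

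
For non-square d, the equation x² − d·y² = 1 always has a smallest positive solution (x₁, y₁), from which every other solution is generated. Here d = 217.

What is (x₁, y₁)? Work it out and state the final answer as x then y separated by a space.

d=217: √d = [14; 1,2,1,2,1,…,2,1,28] (ℓ=16, even), read p_15/q_15
a_0=14:  p_0=14·1+0=14,  q_0=14·0+1=1
a_1=1:  p_1=1·14+1=15,  q_1=1·1+0=1
…
a_3=1:  p_3=1·44+15=59,  q_3=1·3+1=4
a_4=2:  p_4=2·59+44=162,  q_4=2·4+3=11
…
a_8=4:  p_8=4·3668+383=15055,  q_8=4·249+26=1022
a_9=9:  p_9=9·15055+3668=139163,  q_9=9·1022+249=9447
a_10=1:  p_10=1·139163+15055=154218,  q_10=1·9447+1022=10469
a_11=1:  p_11=1·154218+139163=293381,  q_11=1·10469+9447=19916
a_12=2:  p_12=2·293381+154218=740980,  q_12=2·19916+10469=50301
a_13=1:  p_13=1·740980+293381=1034361,  q_13=1·50301+19916=70217
a_14=2:  p_14=2·1034361+740980=2809702,  q_14=2·70217+50301=190735
a_15=1:  p_15=1·2809702+1034361=3844063,  q_15=1·190735+70217=260952
→ (3844063, 260952).  Check: 3844063²=14776820347969, 217·260952²=14776820347968, difference 1.

3844063 260952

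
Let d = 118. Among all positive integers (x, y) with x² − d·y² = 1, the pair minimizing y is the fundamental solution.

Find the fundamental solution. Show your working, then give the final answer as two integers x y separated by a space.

[10; 1,6,3,2,10,2,3,6,1,20] for √118; ℓ=10 ⇒ convergent index 9
k=0  a_k=10  p_k/q_k = 10/1
k=1  a_k=1  p_k/q_k = 11/1
…
k=5  a_k=10  p_k/q_k = 5779/532
k=6  a_k=2  p_k/q_k = 12112/1115
…
k=8  a_k=6  p_k/q_k = 264802/24377
k=9  a_k=1  p_k/q_k = 306917/28254
(x₁, y₁) = (306917, 28254);  306917² − 118·28254² = 1 ✓

306917 28254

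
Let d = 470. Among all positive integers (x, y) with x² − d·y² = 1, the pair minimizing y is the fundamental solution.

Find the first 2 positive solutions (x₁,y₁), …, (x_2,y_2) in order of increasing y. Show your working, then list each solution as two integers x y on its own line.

1691 78
5718961 263796

√470 = [21; 1,2,8,2,1,42, …], period ℓ=6 (even) → k=5
a_0=21:  p_0=21·1+0=21,  q_0=21·0+1=1
a_1=1:  p_1=1·21+1=22,  q_1=1·1+0=1
…
a_3=8:  p_3=8·65+22=542,  q_3=8·3+1=25
a_4=2:  p_4=2·542+65=1149,  q_4=2·25+3=53
a_5=1:  p_5=1·1149+542=1691,  q_5=1·53+25=78
→ (1691, 78).  Check: 1691²=2859481, 470·78²=2859480, difference 1.
(1691+78√470)^2 = 5718961 + 263796√470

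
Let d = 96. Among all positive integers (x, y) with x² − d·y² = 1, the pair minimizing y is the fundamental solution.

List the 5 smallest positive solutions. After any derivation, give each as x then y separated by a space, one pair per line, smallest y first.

49 5
4801 490
470449 48015
46099201 4704980
4517251249 461040025

√96 → a₀=9, period (1,3,1,18); ℓ=4 even so k=3
i=0: a=9 ⇒ p=9, q=1
i=1: a=1 ⇒ p=10, q=1
i=2: a=3 ⇒ p=39, q=4
i=3: a=1 ⇒ p=49, q=5
fundamental: x₁=49, y₁=5  (since 2401 − 96·25 = 1)
(49+5√96)^2 = 4801 + 490√96
(49+5√96)^3 = 470449 + 48015√96
(49+5√96)^4 = 46099201 + 4704980√96
(49+5√96)^5 = 4517251249 + 461040025√96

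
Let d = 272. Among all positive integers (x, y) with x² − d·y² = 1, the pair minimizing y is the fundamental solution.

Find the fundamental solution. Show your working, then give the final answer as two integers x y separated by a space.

√272 → a₀=16, period (2,32); ℓ=2 even so k=1
a_0=16:  p_0=16·1+0=16,  q_0=16·0+1=1
a_1=2:  p_1=2·16+1=33,  q_1=2·1+0=2
fundamental: x₁=33, y₁=2  (since 1089 − 272·4 = 1)

33 2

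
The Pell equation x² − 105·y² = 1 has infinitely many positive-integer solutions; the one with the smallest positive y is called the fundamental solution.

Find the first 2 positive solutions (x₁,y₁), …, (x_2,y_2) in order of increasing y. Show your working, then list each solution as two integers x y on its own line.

41 4
3361 328

√105 = [10; 4,20, …], period ℓ=2 (even) → k=1
step 0: (10, 1)  from 10·(1,0) + (0,1)
step 1: (41, 4)  from 4·(10,1) + (1,0)
→ (41, 4).  Check: 41²=1681, 105·4²=1680, difference 1.
k=2:  x_2 = 41·41+105·4·4 = 3361,  y_2 = 41·4+4·41 = 328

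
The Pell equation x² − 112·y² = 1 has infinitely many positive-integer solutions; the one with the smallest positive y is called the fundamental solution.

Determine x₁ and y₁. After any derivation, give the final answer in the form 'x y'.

127 12

[10; 1,1,2,1,1,20] for √112; ℓ=6 ⇒ convergent index 5
k=0  a_k=10  p_k/q_k = 10/1
k=1  a_k=1  p_k/q_k = 11/1
…
k=3  a_k=2  p_k/q_k = 53/5
k=4  a_k=1  p_k/q_k = 74/7
k=5  a_k=1  p_k/q_k = 127/12
→ (127, 12).  Check: 127²=16129, 112·12²=16128, difference 1.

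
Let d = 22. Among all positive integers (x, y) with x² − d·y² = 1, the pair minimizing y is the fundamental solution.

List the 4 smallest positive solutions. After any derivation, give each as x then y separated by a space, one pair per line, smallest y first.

197 42
77617 16548
30580901 6519870
12048797377 2568812232

√22 → a₀=4, period (1,2,4,2,1,8); ℓ=6 even so k=5
k=0  a_k=4  p_k/q_k = 4/1
k=1  a_k=1  p_k/q_k = 5/1
k=2  a_k=2  p_k/q_k = 14/3
…
k=4  a_k=2  p_k/q_k = 136/29
k=5  a_k=1  p_k/q_k = 197/42
(x₁, y₁) = (197, 42);  197² − 22·42² = 1 ✓
(197+42√22)^2 = 77617 + 16548√22
(197+42√22)^3 = 30580901 + 6519870√22
(197+42√22)^4 = 12048797377 + 2568812232√22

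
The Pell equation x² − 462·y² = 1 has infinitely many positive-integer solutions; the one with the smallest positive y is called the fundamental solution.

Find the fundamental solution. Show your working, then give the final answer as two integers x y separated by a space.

43 2

d=462: √d = [21; 2,42] (ℓ=2, even), read p_1/q_1
a_0=21:  p_0=21·1+0=21,  q_0=21·0+1=1
a_1=2:  p_1=2·21+1=43,  q_1=2·1+0=2
→ (43, 2).  Check: 43²=1849, 462·2²=1848, difference 1.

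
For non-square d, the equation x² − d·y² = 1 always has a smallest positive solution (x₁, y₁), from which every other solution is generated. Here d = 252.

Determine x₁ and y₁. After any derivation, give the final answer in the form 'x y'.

√252 = [15; 1,6,1,30, …], period ℓ=4 (even) → k=3
step 0: (15, 1)  from 15·(1,0) + (0,1)
step 1: (16, 1)  from 1·(15,1) + (1,0)
step 2: (111, 7)  from 6·(16,1) + (15,1)
step 3: (127, 8)  from 1·(111,7) + (16,1)
fundamental: x₁=127, y₁=8  (since 16129 − 252·64 = 1)

127 8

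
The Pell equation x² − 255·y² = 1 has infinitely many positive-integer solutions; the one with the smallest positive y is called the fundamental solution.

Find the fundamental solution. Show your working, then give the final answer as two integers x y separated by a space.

√255 = [15; 1,30, …], period ℓ=2 (even) → k=1
i=0: a=15 ⇒ p=15, q=1
i=1: a=1 ⇒ p=16, q=1
(x₁, y₁) = (16, 1);  16² − 255·1² = 1 ✓

16 1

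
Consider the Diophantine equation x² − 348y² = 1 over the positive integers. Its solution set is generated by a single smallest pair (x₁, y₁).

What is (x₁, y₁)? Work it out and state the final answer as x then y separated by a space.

[18; 1,1,1,8,1,1,1,36] for √348; ℓ=8 ⇒ convergent index 7
step 0: (18, 1)  from 18·(1,0) + (0,1)
step 1: (19, 1)  from 1·(18,1) + (1,0)
step 2: (37, 2)  from 1·(19,1) + (18,1)
…
step 5: (541, 29)  from 1·(485,26) + (56,3)
step 6: (1026, 55)  from 1·(541,29) + (485,26)
step 7: (1567, 84)  from 1·(1026,55) + (541,29)
→ (1567, 84).  Check: 1567²=2455489, 348·84²=2455488, difference 1.

1567 84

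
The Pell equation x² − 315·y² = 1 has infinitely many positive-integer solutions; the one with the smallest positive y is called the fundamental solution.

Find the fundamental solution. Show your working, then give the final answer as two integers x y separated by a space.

71 4

d=315: √d = [17; 1,2,1,34] (ℓ=4, even), read p_3/q_3
i=0: a=17 ⇒ p=17, q=1
i=1: a=1 ⇒ p=18, q=1
i=2: a=2 ⇒ p=53, q=3
i=3: a=1 ⇒ p=71, q=4
→ (71, 4).  Check: 71²=5041, 315·4²=5040, difference 1.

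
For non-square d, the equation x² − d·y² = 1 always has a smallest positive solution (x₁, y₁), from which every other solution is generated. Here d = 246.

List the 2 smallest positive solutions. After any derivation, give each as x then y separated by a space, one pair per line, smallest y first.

√246 → a₀=15, period (1,2,5,1,14,1,5,2,1,30); ℓ=10 even so k=9
a_0=15:  p_0=15·1+0=15,  q_0=15·0+1=1
a_1=1:  p_1=1·15+1=16,  q_1=1·1+0=1
…
a_3=5:  p_3=5·47+16=251,  q_3=5·3+1=16
…
a_5=14:  p_5=14·298+251=4423,  q_5=14·19+16=282
…
a_7=5:  p_7=5·4721+4423=28028,  q_7=5·301+282=1787
a_8=2:  p_8=2·28028+4721=60777,  q_8=2·1787+301=3875
a_9=1:  p_9=1·60777+28028=88805,  q_9=1·3875+1787=5662
(x₁, y₁) = (88805, 5662);  88805² − 246·5662² = 1 ✓
n=2: (88805,5662)∘(88805,5662) = (88805·88805+246·5662·5662, 88805·5662+5662·88805) = (15772656049,1005627820)

88805 5662
15772656049 1005627820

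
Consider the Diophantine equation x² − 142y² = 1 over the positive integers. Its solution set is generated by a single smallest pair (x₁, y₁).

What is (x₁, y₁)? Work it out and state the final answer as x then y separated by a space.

√142 → a₀=11, period (1,10,1,22); ℓ=4 even so k=3
step 0: (11, 1)  from 11·(1,0) + (0,1)
…
step 2: (131, 11)  from 10·(12,1) + (11,1)
step 3: (143, 12)  from 1·(131,11) + (12,1)
→ (143, 12).  Check: 143²=20449, 142·12²=20448, difference 1.

143 12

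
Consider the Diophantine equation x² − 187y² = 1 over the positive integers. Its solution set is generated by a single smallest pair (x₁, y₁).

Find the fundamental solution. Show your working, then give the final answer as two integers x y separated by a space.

1682 123

d=187: √d = [13; 1,2,13,2,1,26] (ℓ=6, even), read p_5/q_5
a_0=13:  p_0=13·1+0=13,  q_0=13·0+1=1
…
a_4=2:  p_4=2·547+41=1135,  q_4=2·40+3=83
a_5=1:  p_5=1·1135+547=1682,  q_5=1·83+40=123
(x₁, y₁) = (1682, 123);  1682² − 187·123² = 1 ✓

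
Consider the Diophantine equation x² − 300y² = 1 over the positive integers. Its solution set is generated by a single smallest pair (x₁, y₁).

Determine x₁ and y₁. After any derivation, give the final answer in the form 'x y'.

√300 → a₀=17, period (3,8,3,34); ℓ=4 even so k=3
i=0: a=17 ⇒ p=17, q=1
…
i=2: a=8 ⇒ p=433, q=25
i=3: a=3 ⇒ p=1351, q=78
→ (1351, 78).  Check: 1351²=1825201, 300·78²=1825200, difference 1.

1351 78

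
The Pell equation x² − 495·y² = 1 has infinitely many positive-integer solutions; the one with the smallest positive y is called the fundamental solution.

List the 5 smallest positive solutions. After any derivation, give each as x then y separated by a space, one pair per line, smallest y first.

89 4
15841 712
2819609 126732
501874561 22557584
89330852249 4015123220

[22; 4,44] for √495; ℓ=2 ⇒ convergent index 1
step 0: (22, 1)  from 22·(1,0) + (0,1)
step 1: (89, 4)  from 4·(22,1) + (1,0)
(x₁, y₁) = (89, 4);  89² − 495·4² = 1 ✓
(x_2, y_2) = (89·89 + 495·4·4, 89·4 + 4·89) = (15841, 712)
(x_3, y_3) = (89·15841 + 495·4·712, 89·712 + 4·15841) = (2819609, 126732)
(x_4, y_4) = (89·2819609 + 495·4·126732, 89·126732 + 4·2819609) = (501874561, 22557584)
(x_5, y_5) = (89·501874561 + 495·4·22557584, 89·22557584 + 4·501874561) = (89330852249, 4015123220)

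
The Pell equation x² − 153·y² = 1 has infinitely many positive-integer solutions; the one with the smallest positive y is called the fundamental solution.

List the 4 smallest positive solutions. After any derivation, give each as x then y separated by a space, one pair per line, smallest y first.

2177 176
9478657 766304
41270070401 3336487440
179689877047297 14527065547456

√153 → a₀=12, period (2,1,2,2,2,1,2,24); ℓ=8 even so k=7
i=0: a=12 ⇒ p=12, q=1
…
i=2: a=1 ⇒ p=37, q=3
i=3: a=2 ⇒ p=99, q=8
i=4: a=2 ⇒ p=235, q=19
i=5: a=2 ⇒ p=569, q=46
i=6: a=1 ⇒ p=804, q=65
i=7: a=2 ⇒ p=2177, q=176
→ (2177, 176).  Check: 2177²=4739329, 153·176²=4739328, difference 1.
(x_2, y_2) = (2177·2177 + 153·176·176, 2177·176 + 176·2177) = (9478657, 766304)
(x_3, y_3) = (2177·9478657 + 153·176·766304, 2177·766304 + 176·9478657) = (41270070401, 3336487440)
(x_4, y_4) = (2177·41270070401 + 153·176·3336487440, 2177·3336487440 + 176·41270070401) = (179689877047297, 14527065547456)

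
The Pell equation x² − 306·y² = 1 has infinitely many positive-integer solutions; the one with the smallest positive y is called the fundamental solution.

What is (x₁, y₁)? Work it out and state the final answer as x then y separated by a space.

√306 = [17; 2,34, …], period ℓ=2 (even) → k=1
i=0: a=17 ⇒ p=17, q=1
i=1: a=2 ⇒ p=35, q=2
fundamental: x₁=35, y₁=2  (since 1225 − 306·4 = 1)

35 2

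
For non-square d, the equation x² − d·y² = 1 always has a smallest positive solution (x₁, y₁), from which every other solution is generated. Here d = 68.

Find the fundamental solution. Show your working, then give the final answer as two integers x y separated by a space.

33 4

√68 → a₀=8, period (4,16); ℓ=2 even so k=1
k=0  a_k=8  p_k/q_k = 8/1
k=1  a_k=4  p_k/q_k = 33/4
(x₁, y₁) = (33, 4);  33² − 68·4² = 1 ✓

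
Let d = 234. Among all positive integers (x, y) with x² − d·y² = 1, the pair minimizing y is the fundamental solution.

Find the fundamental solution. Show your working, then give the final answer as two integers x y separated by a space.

√234 → a₀=15, period (3,2,1,2,1,2,3,30); ℓ=8 even so k=7
k=0  a_k=15  p_k/q_k = 15/1
…
k=6  a_k=2  p_k/q_k = 1545/101
k=7  a_k=3  p_k/q_k = 5201/340
fundamental: x₁=5201, y₁=340  (since 27050401 − 234·115600 = 1)

5201 340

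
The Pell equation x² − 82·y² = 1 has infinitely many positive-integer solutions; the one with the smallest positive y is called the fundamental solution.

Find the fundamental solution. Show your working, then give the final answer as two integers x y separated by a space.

d=82: √d = [9; 18] (ℓ=1, odd), read p_1/q_1
a_0=9:  p_0=9·1+0=9,  q_0=9·0+1=1
a_1=18:  p_1=18·9+1=163,  q_1=18·1+0=18
fundamental: x₁=163, y₁=18  (since 26569 − 82·324 = 1)

163 18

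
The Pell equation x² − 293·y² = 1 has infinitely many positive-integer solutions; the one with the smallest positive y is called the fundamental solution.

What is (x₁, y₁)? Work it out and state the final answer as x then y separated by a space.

12320649 719780

[17; 8,1,1,8,34] for √293; ℓ=5 ⇒ convergent index 9
a_0=17:  p_0=17·1+0=17,  q_0=17·0+1=1
…
a_3=1:  p_3=1·154+137=291,  q_3=1·9+8=17
…
a_5=34:  p_5=34·2482+291=84679,  q_5=34·145+17=4947
a_6=8:  p_6=8·84679+2482=679914,  q_6=8·4947+145=39721
…
a_8=1:  p_8=1·764593+679914=1444507,  q_8=1·44668+39721=84389
a_9=8:  p_9=8·1444507+764593=12320649,  q_9=8·84389+44668=719780
(x₁, y₁) = (12320649, 719780);  12320649² − 293·719780² = 1 ✓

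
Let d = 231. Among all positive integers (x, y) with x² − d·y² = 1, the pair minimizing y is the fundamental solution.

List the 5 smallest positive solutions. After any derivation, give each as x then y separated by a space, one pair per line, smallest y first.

√231 = [15; 5,30, …], period ℓ=2 (even) → k=1
a_0=15:  p_0=15·1+0=15,  q_0=15·0+1=1
a_1=5:  p_1=5·15+1=76,  q_1=5·1+0=5
(x₁, y₁) = (76, 5);  76² − 231·5² = 1 ✓
(76+5√231)^2 = 11551 + 760√231
(76+5√231)^3 = 1755676 + 115515√231
(76+5√231)^4 = 266851201 + 17557520√231
(76+5√231)^5 = 40559626876 + 2668627525√231

76 5
11551 760
1755676 115515
266851201 17557520
40559626876 2668627525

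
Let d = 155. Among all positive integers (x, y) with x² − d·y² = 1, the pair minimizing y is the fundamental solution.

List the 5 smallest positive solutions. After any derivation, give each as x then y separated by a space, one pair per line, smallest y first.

d=155: √d = [12; 2,4,2,24] (ℓ=4, even), read p_3/q_3
step 0: (12, 1)  from 12·(1,0) + (0,1)
step 1: (25, 2)  from 2·(12,1) + (1,0)
step 2: (112, 9)  from 4·(25,2) + (12,1)
step 3: (249, 20)  from 2·(112,9) + (25,2)
(x₁, y₁) = (249, 20);  249² − 155·20² = 1 ✓
k=2:  x_2 = 249·249+155·20·20 = 124001,  y_2 = 249·20+20·249 = 9960
k=3:  x_3 = 249·124001+155·20·9960 = 61752249,  y_3 = 249·9960+20·124001 = 4960060
k=4:  x_4 = 249·61752249+155·20·4960060 = 30752496001,  y_4 = 249·4960060+20·61752249 = 2470099920
k=5:  x_5 = 249·30752496001+155·20·2470099920 = 15314681256249,  y_5 = 249·2470099920+20·30752496001 = 1230104800100

249 20
124001 9960
61752249 4960060
30752496001 2470099920
15314681256249 1230104800100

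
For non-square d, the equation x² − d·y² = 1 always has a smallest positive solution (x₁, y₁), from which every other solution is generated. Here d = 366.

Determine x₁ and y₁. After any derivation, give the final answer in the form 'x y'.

907925 47458

[19; 7,1,1,1,2,12,2,1,1,1,7,38] for √366; ℓ=12 ⇒ convergent index 11
k=0  a_k=19  p_k/q_k = 19/1
k=1  a_k=7  p_k/q_k = 134/7
…
k=4  a_k=1  p_k/q_k = 440/23
…
k=10  a_k=1  p_k/q_k = 119053/6223
k=11  a_k=7  p_k/q_k = 907925/47458
→ (907925, 47458).  Check: 907925²=824327805625, 366·47458²=824327805624, difference 1.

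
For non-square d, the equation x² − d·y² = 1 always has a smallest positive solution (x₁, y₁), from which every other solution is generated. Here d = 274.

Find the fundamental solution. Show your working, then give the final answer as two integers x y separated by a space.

3959299 239190

√274 → a₀=16, period (1,1,4,4,1,1,32); ℓ=7 odd so k=13
i=0: a=16 ⇒ p=16, q=1
…
i=10: a=4 ⇒ p=419253, q=25328
…
i=12: a=1 ⇒ p=2189276, q=132259
i=13: a=1 ⇒ p=3959299, q=239190
→ (3959299, 239190).  Check: 3959299²=15676048571401, 274·239190²=15676048571400, difference 1.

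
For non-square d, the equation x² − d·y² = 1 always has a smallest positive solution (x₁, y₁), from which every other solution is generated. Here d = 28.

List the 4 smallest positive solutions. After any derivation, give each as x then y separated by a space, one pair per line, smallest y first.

[5; 3,2,3,10] for √28; ℓ=4 ⇒ convergent index 3
step 0: (5, 1)  from 5·(1,0) + (0,1)
step 1: (16, 3)  from 3·(5,1) + (1,0)
step 2: (37, 7)  from 2·(16,3) + (5,1)
step 3: (127, 24)  from 3·(37,7) + (16,3)
(x₁, y₁) = (127, 24);  127² − 28·24² = 1 ✓
(x_2, y_2) = (127·127 + 28·24·24, 127·24 + 24·127) = (32257, 6096)
(x_3, y_3) = (127·32257 + 28·24·6096, 127·6096 + 24·32257) = (8193151, 1548360)
(x_4, y_4) = (127·8193151 + 28·24·1548360, 127·1548360 + 24·8193151) = (2081028097, 393277344)

127 24
32257 6096
8193151 1548360
2081028097 393277344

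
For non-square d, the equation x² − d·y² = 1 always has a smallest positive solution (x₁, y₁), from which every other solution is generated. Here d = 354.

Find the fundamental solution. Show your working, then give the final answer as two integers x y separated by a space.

258065 13716

√354 = [18; 1,4,2,2,18,2,2,4,1,36, …], period ℓ=10 (even) → k=9
a_0=18:  p_0=18·1+0=18,  q_0=18·0+1=1
a_1=1:  p_1=1·18+1=19,  q_1=1·1+0=1
…
a_5=18:  p_5=18·508+207=9351,  q_5=18·27+11=497
a_6=2:  p_6=2·9351+508=19210,  q_6=2·497+27=1021
…
a_8=4:  p_8=4·47771+19210=210294,  q_8=4·2539+1021=11177
a_9=1:  p_9=1·210294+47771=258065,  q_9=1·11177+2539=13716
→ (258065, 13716).  Check: 258065²=66597544225, 354·13716²=66597544224, difference 1.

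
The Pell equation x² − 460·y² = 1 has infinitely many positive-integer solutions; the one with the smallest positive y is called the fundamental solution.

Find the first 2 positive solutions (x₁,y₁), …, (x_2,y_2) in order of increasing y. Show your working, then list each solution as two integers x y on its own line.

2535751 118230
12860066268001 599603681460

d=460: √d = [21; 2,4,3,1,2,10,2,1,3,4,2,42] (ℓ=12, even), read p_11/q_11
a_0=21:  p_0=21·1+0=21,  q_0=21·0+1=1
a_1=2:  p_1=2·21+1=43,  q_1=2·1+0=2
…
a_3=3:  p_3=3·193+43=622,  q_3=3·9+2=29
a_4=1:  p_4=1·622+193=815,  q_4=1·29+9=38
a_5=2:  p_5=2·815+622=2252,  q_5=2·38+29=105
a_6=10:  p_6=10·2252+815=23335,  q_6=10·105+38=1088
…
a_9=3:  p_9=3·72257+48922=265693,  q_9=3·3369+2281=12388
a_10=4:  p_10=4·265693+72257=1135029,  q_10=4·12388+3369=52921
a_11=2:  p_11=2·1135029+265693=2535751,  q_11=2·52921+12388=118230
→ (2535751, 118230).  Check: 2535751²=6430033134001, 460·118230²=6430033134000, difference 1.
(x_2, y_2) = (2535751·2535751 + 460·118230·118230, 2535751·118230 + 118230·2535751) = (12860066268001, 599603681460)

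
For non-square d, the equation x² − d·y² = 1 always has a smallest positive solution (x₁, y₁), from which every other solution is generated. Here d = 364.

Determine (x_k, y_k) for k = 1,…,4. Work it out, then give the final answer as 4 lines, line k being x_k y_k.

d=364: √d = [19; 12,1,2,3,1,8,1,3,2,1,12,38] (ℓ=12, even), read p_11/q_11
step 0: (19, 1)  from 19·(1,0) + (0,1)
…
step 2: (248, 13)  from 1·(229,12) + (19,1)
…
step 5: (3148, 165)  from 1·(2423,127) + (725,38)
…
step 7: (30755, 1612)  from 1·(27607,1447) + (3148,165)
step 8: (119872, 6283)  from 3·(30755,1612) + (27607,1447)
…
step 10: (390371, 20461)  from 1·(270499,14178) + (119872,6283)
step 11: (4954951, 259710)  from 12·(390371,20461) + (270499,14178)
→ (4954951, 259710).  Check: 4954951²=24551539412401, 364·259710²=24551539412400, difference 1.
(4954951+259710√364)^2 = 49103078824801 + 2573700648420√364
(4954951+259710√364)^3 = 486606699052048124551 + 25505121203178395130√364
(4954951+259710√364)^4 = 4822224700149240710505379201 + 252753251621617410554928840√364

4954951 259710
49103078824801 2573700648420
486606699052048124551 25505121203178395130
4822224700149240710505379201 252753251621617410554928840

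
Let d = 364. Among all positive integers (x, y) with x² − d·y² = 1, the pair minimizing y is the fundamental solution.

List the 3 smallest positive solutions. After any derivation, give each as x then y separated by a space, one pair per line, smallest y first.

4954951 259710
49103078824801 2573700648420
486606699052048124551 25505121203178395130

[19; 12,1,2,3,1,8,1,3,2,1,12,38] for √364; ℓ=12 ⇒ convergent index 11
step 0: (19, 1)  from 19·(1,0) + (0,1)
…
step 2: (248, 13)  from 1·(229,12) + (19,1)
step 3: (725, 38)  from 2·(248,13) + (229,12)
…
step 5: (3148, 165)  from 1·(2423,127) + (725,38)
step 6: (27607, 1447)  from 8·(3148,165) + (2423,127)
step 7: (30755, 1612)  from 1·(27607,1447) + (3148,165)
step 8: (119872, 6283)  from 3·(30755,1612) + (27607,1447)
…
step 10: (390371, 20461)  from 1·(270499,14178) + (119872,6283)
step 11: (4954951, 259710)  from 12·(390371,20461) + (270499,14178)
→ (4954951, 259710).  Check: 4954951²=24551539412401, 364·259710²=24551539412400, difference 1.
k=2:  x_2 = 4954951·4954951+364·259710·259710 = 49103078824801,  y_2 = 4954951·259710+259710·4954951 = 2573700648420
k=3:  x_3 = 4954951·49103078824801+364·259710·2573700648420 = 486606699052048124551,  y_3 = 4954951·2573700648420+259710·49103078824801 = 25505121203178395130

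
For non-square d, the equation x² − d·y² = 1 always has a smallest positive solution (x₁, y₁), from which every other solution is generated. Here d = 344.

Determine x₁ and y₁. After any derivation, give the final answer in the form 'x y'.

√344 = [18; 1,1,4,1,3,1,4,1,1,36, …], period ℓ=10 (even) → k=9
k=0  a_k=18  p_k/q_k = 18/1
…
k=2  a_k=1  p_k/q_k = 37/2
k=3  a_k=4  p_k/q_k = 167/9
k=4  a_k=1  p_k/q_k = 204/11
k=5  a_k=3  p_k/q_k = 779/42
…
k=7  a_k=4  p_k/q_k = 4711/254
k=8  a_k=1  p_k/q_k = 5694/307
k=9  a_k=1  p_k/q_k = 10405/561
→ (10405, 561).  Check: 10405²=108264025, 344·561²=108264024, difference 1.

10405 561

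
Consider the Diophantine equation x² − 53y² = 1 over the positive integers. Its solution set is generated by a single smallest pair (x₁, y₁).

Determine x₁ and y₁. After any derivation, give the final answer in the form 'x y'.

√53 → a₀=7, period (3,1,1,3,14); ℓ=5 odd so k=9
i=0: a=7 ⇒ p=7, q=1
i=1: a=3 ⇒ p=22, q=3
…
i=8: a=1 ⇒ p=18557, q=2549
i=9: a=3 ⇒ p=66249, q=9100
fundamental: x₁=66249, y₁=9100  (since 4388930001 − 53·82810000 = 1)

66249 9100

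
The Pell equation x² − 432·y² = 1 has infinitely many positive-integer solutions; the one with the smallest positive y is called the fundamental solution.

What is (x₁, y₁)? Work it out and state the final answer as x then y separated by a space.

√432 = [20; 1,3,1,1,1,3,1,40, …], period ℓ=8 (even) → k=7
a_0=20:  p_0=20·1+0=20,  q_0=20·0+1=1
…
a_2=3:  p_2=3·21+20=83,  q_2=3·1+1=4
a_3=1:  p_3=1·83+21=104,  q_3=1·4+1=5
a_4=1:  p_4=1·104+83=187,  q_4=1·5+4=9
…
a_6=3:  p_6=3·291+187=1060,  q_6=3·14+9=51
a_7=1:  p_7=1·1060+291=1351,  q_7=1·51+14=65
(x₁, y₁) = (1351, 65);  1351² − 432·65² = 1 ✓

1351 65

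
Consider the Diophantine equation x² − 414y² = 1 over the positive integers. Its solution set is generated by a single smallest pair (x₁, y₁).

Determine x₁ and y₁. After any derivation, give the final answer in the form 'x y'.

√414 = [20; 2,1,7,2,7,1,2,40, …], period ℓ=8 (even) → k=7
a_0=20:  p_0=20·1+0=20,  q_0=20·0+1=1
a_1=2:  p_1=2·20+1=41,  q_1=2·1+0=2
a_2=1:  p_2=1·41+20=61,  q_2=1·2+1=3
a_3=7:  p_3=7·61+41=468,  q_3=7·3+2=23
…
a_5=7:  p_5=7·997+468=7447,  q_5=7·49+23=366
a_6=1:  p_6=1·7447+997=8444,  q_6=1·366+49=415
a_7=2:  p_7=2·8444+7447=24335,  q_7=2·415+366=1196
(x₁, y₁) = (24335, 1196);  24335² − 414·1196² = 1 ✓

24335 1196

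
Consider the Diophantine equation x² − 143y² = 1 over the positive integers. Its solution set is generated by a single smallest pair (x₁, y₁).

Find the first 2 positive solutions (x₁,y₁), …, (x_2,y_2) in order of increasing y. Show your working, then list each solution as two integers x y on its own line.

12 1
287 24

√143 → a₀=11, period (1,22); ℓ=2 even so k=1
a_0=11:  p_0=11·1+0=11,  q_0=11·0+1=1
a_1=1:  p_1=1·11+1=12,  q_1=1·1+0=1
→ (12, 1).  Check: 12²=144, 143·1²=143, difference 1.
(12+1√143)^2 = 287 + 24√143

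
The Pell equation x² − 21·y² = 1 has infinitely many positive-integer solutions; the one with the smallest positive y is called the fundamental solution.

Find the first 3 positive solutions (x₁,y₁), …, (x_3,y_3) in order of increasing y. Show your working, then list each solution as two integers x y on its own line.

55 12
6049 1320
665335 145188

√21 → a₀=4, period (1,1,2,1,1,8); ℓ=6 even so k=5
step 0: (4, 1)  from 4·(1,0) + (0,1)
…
step 4: (32, 7)  from 1·(23,5) + (9,2)
step 5: (55, 12)  from 1·(32,7) + (23,5)
→ (55, 12).  Check: 55²=3025, 21·12²=3024, difference 1.
(55+12√21)^2 = 6049 + 1320√21
(55+12√21)^3 = 665335 + 145188√21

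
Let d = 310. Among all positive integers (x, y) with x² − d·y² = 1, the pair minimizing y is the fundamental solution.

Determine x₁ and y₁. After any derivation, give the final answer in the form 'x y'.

848719 48204

√310 = [17; 1,1,1,1,5,…,1,1,34, …], period ℓ=16 (even) → k=15
i=0: a=17 ⇒ p=17, q=1
i=1: a=1 ⇒ p=18, q=1
…
i=6: a=3 ⇒ p=1567, q=89
…
i=9: a=1 ⇒ p=7747, q=440
…
i=12: a=1 ⇒ p=181315, q=10298
…
i=14: a=1 ⇒ p=515017, q=29251
i=15: a=1 ⇒ p=848719, q=48204
fundamental: x₁=848719, y₁=48204  (since 720323940961 − 310·2323625616 = 1)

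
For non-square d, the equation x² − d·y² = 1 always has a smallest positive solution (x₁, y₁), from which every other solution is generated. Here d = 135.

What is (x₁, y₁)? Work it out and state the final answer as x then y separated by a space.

244 21

[11; 1,1,1,1,1,1,1,22] for √135; ℓ=8 ⇒ convergent index 7
step 0: (11, 1)  from 11·(1,0) + (0,1)
step 1: (12, 1)  from 1·(11,1) + (1,0)
step 2: (23, 2)  from 1·(12,1) + (11,1)
…
step 4: (58, 5)  from 1·(35,3) + (23,2)
step 5: (93, 8)  from 1·(58,5) + (35,3)
step 6: (151, 13)  from 1·(93,8) + (58,5)
step 7: (244, 21)  from 1·(151,13) + (93,8)
fundamental: x₁=244, y₁=21  (since 59536 − 135·441 = 1)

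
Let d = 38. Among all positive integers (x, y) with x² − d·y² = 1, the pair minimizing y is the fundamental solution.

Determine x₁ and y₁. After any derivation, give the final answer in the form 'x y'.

37 6

√38 → a₀=6, period (6,12); ℓ=2 even so k=1
step 0: (6, 1)  from 6·(1,0) + (0,1)
step 1: (37, 6)  from 6·(6,1) + (1,0)
fundamental: x₁=37, y₁=6  (since 1369 − 38·36 = 1)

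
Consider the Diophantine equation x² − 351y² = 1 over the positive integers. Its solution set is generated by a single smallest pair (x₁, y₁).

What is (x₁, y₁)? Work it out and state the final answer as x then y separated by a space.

62425 3332

√351 → a₀=18, period (1,2,1,3,2,2,2,3,1,2,1,36); ℓ=12 even so k=11
i=0: a=18 ⇒ p=18, q=1
i=1: a=1 ⇒ p=19, q=1
i=2: a=2 ⇒ p=56, q=3
…
i=4: a=3 ⇒ p=281, q=15
i=5: a=2 ⇒ p=637, q=34
i=6: a=2 ⇒ p=1555, q=83
…
i=9: a=1 ⇒ p=16543, q=883
i=10: a=2 ⇒ p=45882, q=2449
i=11: a=1 ⇒ p=62425, q=3332
fundamental: x₁=62425, y₁=3332  (since 3896880625 − 351·11102224 = 1)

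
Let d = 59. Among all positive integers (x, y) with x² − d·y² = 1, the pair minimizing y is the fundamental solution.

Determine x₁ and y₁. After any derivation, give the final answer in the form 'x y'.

530 69

d=59: √d = [7; 1,2,7,2,1,14] (ℓ=6, even), read p_5/q_5
a_0=7:  p_0=7·1+0=7,  q_0=7·0+1=1
…
a_3=7:  p_3=7·23+8=169,  q_3=7·3+1=22
a_4=2:  p_4=2·169+23=361,  q_4=2·22+3=47
a_5=1:  p_5=1·361+169=530,  q_5=1·47+22=69
fundamental: x₁=530, y₁=69  (since 280900 − 59·4761 = 1)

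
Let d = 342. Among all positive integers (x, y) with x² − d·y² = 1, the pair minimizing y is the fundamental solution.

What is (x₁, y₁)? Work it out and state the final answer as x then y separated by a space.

37 2

[18; 2,36] for √342; ℓ=2 ⇒ convergent index 1
i=0: a=18 ⇒ p=18, q=1
i=1: a=2 ⇒ p=37, q=2
(x₁, y₁) = (37, 2);  37² − 342·2² = 1 ✓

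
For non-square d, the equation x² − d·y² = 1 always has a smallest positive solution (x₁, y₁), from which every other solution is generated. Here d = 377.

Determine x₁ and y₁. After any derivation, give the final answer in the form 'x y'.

√377 → a₀=19, period (2,2,2,38); ℓ=4 even so k=3
step 0: (19, 1)  from 19·(1,0) + (0,1)
step 1: (39, 2)  from 2·(19,1) + (1,0)
step 2: (97, 5)  from 2·(39,2) + (19,1)
step 3: (233, 12)  from 2·(97,5) + (39,2)
→ (233, 12).  Check: 233²=54289, 377·12²=54288, difference 1.

233 12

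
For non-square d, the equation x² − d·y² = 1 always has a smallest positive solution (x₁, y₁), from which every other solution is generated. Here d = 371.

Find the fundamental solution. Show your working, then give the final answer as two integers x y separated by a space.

1695 88

√371 = [19; 3,1,4,1,3,38, …], period ℓ=6 (even) → k=5
k=0  a_k=19  p_k/q_k = 19/1
…
k=4  a_k=1  p_k/q_k = 443/23
k=5  a_k=3  p_k/q_k = 1695/88
fundamental: x₁=1695, y₁=88  (since 2873025 − 371·7744 = 1)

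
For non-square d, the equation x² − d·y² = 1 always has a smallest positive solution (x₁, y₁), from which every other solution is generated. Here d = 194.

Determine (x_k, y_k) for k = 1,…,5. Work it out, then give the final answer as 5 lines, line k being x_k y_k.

195 14
76049 5460
29658915 2129386
11566900801 830455080
4511061653475 323875351814

d=194: √d = [13; 1,12,1,26] (ℓ=4, even), read p_3/q_3
step 0: (13, 1)  from 13·(1,0) + (0,1)
…
step 2: (181, 13)  from 12·(14,1) + (13,1)
step 3: (195, 14)  from 1·(181,13) + (14,1)
→ (195, 14).  Check: 195²=38025, 194·14²=38024, difference 1.
(x_2, y_2) = (195·195 + 194·14·14, 195·14 + 14·195) = (76049, 5460)
(x_3, y_3) = (195·76049 + 194·14·5460, 195·5460 + 14·76049) = (29658915, 2129386)
(x_4, y_4) = (195·29658915 + 194·14·2129386, 195·2129386 + 14·29658915) = (11566900801, 830455080)
(x_5, y_5) = (195·11566900801 + 194·14·830455080, 195·830455080 + 14·11566900801) = (4511061653475, 323875351814)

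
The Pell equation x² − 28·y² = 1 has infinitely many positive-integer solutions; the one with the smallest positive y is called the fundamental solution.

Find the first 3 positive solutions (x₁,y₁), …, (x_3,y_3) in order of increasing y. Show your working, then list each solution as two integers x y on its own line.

√28 = [5; 3,2,3,10, …], period ℓ=4 (even) → k=3
a_0=5:  p_0=5·1+0=5,  q_0=5·0+1=1
…
a_2=2:  p_2=2·16+5=37,  q_2=2·3+1=7
a_3=3:  p_3=3·37+16=127,  q_3=3·7+3=24
fundamental: x₁=127, y₁=24  (since 16129 − 28·576 = 1)
(x_2, y_2) = (127·127 + 28·24·24, 127·24 + 24·127) = (32257, 6096)
(x_3, y_3) = (127·32257 + 28·24·6096, 127·6096 + 24·32257) = (8193151, 1548360)

127 24
32257 6096
8193151 1548360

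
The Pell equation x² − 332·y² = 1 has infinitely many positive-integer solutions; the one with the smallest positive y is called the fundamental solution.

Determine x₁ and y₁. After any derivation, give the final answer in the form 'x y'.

[18; 4,1,1,8,1,1,4,36] for √332; ℓ=8 ⇒ convergent index 7
i=0: a=18 ⇒ p=18, q=1
…
i=2: a=1 ⇒ p=91, q=5
…
i=4: a=8 ⇒ p=1403, q=77
…
i=6: a=1 ⇒ p=2970, q=163
i=7: a=4 ⇒ p=13447, q=738
(x₁, y₁) = (13447, 738);  13447² − 332·738² = 1 ✓

13447 738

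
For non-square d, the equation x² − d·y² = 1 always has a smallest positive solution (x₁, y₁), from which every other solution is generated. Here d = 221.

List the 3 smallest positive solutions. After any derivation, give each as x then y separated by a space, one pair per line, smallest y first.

1665 112
5544449 372960
18463013505 1241956688

√221 = [14; 1,6,2,6,1,28, …], period ℓ=6 (even) → k=5
a_0=14:  p_0=14·1+0=14,  q_0=14·0+1=1
…
a_2=6:  p_2=6·15+14=104,  q_2=6·1+1=7
a_3=2:  p_3=2·104+15=223,  q_3=2·7+1=15
a_4=6:  p_4=6·223+104=1442,  q_4=6·15+7=97
a_5=1:  p_5=1·1442+223=1665,  q_5=1·97+15=112
→ (1665, 112).  Check: 1665²=2772225, 221·112²=2772224, difference 1.
n=2: (1665,112)∘(1665,112) = (1665·1665+221·112·112, 1665·112+112·1665) = (5544449,372960)
n=3: (5544449,372960)∘(1665,112) = (1665·5544449+221·112·372960, 1665·372960+112·5544449) = (18463013505,1241956688)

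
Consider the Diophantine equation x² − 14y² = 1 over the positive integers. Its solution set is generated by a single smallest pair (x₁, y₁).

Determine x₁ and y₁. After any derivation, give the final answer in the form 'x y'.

15 4

√14 → a₀=3, period (1,2,1,6); ℓ=4 even so k=3
a_0=3:  p_0=3·1+0=3,  q_0=3·0+1=1
a_1=1:  p_1=1·3+1=4,  q_1=1·1+0=1
a_2=2:  p_2=2·4+3=11,  q_2=2·1+1=3
a_3=1:  p_3=1·11+4=15,  q_3=1·3+1=4
→ (15, 4).  Check: 15²=225, 14·4²=224, difference 1.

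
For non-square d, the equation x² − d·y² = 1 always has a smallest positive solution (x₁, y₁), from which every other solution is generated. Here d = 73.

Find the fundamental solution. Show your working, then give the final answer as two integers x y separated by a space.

[8; 1,1,5,5,1,1,16] for √73; ℓ=7 ⇒ convergent index 13
i=0: a=8 ⇒ p=8, q=1
…
i=8: a=1 ⇒ p=18737, q=2193
i=9: a=1 ⇒ p=36406, q=4261
i=10: a=5 ⇒ p=200767, q=23498
…
i=12: a=1 ⇒ p=1241008, q=145249
i=13: a=1 ⇒ p=2281249, q=267000
(x₁, y₁) = (2281249, 267000);  2281249² − 73·267000² = 1 ✓

2281249 267000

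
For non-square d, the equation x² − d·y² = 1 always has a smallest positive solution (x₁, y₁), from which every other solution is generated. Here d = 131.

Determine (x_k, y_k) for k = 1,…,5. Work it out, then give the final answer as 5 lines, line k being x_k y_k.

10610 927
225144199 19670940
4777559892170 417417345873
101379820686703201 8857596059754120
2151279790194282033050 187958187970565080527

d=131: √d = [11; 2,4,11,4,2,22] (ℓ=6, even), read p_5/q_5
k=0  a_k=11  p_k/q_k = 11/1
k=1  a_k=2  p_k/q_k = 23/2
k=2  a_k=4  p_k/q_k = 103/9
…
k=4  a_k=4  p_k/q_k = 4727/413
k=5  a_k=2  p_k/q_k = 10610/927
fundamental: x₁=10610, y₁=927  (since 112572100 − 131·859329 = 1)
n=2: (10610,927)∘(10610,927) = (10610·10610+131·927·927, 10610·927+927·10610) = (225144199,19670940)
n=3: (225144199,19670940)∘(10610,927) = (10610·225144199+131·927·19670940, 10610·19670940+927·225144199) = (4777559892170,417417345873)
n=4: (4777559892170,417417345873)∘(10610,927) = (10610·4777559892170+131·927·417417345873, 10610·417417345873+927·4777559892170) = (101379820686703201,8857596059754120)
n=5: (101379820686703201,8857596059754120)∘(10610,927) = (10610·101379820686703201+131·927·8857596059754120, 10610·8857596059754120+927·101379820686703201) = (2151279790194282033050,187958187970565080527)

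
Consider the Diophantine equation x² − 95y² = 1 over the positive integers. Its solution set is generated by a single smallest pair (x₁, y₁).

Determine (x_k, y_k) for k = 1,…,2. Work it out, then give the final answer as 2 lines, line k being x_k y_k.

√95 → a₀=9, period (1,2,1,18); ℓ=4 even so k=3
k=0  a_k=9  p_k/q_k = 9/1
…
k=2  a_k=2  p_k/q_k = 29/3
k=3  a_k=1  p_k/q_k = 39/4
fundamental: x₁=39, y₁=4  (since 1521 − 95·16 = 1)
(x_2, y_2) = (39·39 + 95·4·4, 39·4 + 4·39) = (3041, 312)

39 4
3041 312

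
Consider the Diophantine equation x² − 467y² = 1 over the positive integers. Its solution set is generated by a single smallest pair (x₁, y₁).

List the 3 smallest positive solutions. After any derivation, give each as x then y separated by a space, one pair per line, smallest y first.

1625626 75225
5285319783751 244575431700
17183906517558380626 795176361465413175

d=467: √d = [21; 1,1,1,1,3,…,1,1,42] (ℓ=14, even), read p_13/q_13
k=0  a_k=21  p_k/q_k = 21/1
…
k=2  a_k=1  p_k/q_k = 43/2
…
k=5  a_k=3  p_k/q_k = 389/18
k=6  a_k=3  p_k/q_k = 1275/59
k=7  a_k=21  p_k/q_k = 27164/1257
…
k=9  a_k=3  p_k/q_k = 275465/12747
…
k=11  a_k=1  p_k/q_k = 633697/29324
k=12  a_k=1  p_k/q_k = 991929/45901
k=13  a_k=1  p_k/q_k = 1625626/75225
(x₁, y₁) = (1625626, 75225);  1625626² − 467·75225² = 1 ✓
(x_2, y_2) = (1625626·1625626 + 467·75225·75225, 1625626·75225 + 75225·1625626) = (5285319783751, 244575431700)
(x_3, y_3) = (1625626·5285319783751 + 467·75225·244575431700, 1625626·244575431700 + 75225·5285319783751) = (17183906517558380626, 795176361465413175)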